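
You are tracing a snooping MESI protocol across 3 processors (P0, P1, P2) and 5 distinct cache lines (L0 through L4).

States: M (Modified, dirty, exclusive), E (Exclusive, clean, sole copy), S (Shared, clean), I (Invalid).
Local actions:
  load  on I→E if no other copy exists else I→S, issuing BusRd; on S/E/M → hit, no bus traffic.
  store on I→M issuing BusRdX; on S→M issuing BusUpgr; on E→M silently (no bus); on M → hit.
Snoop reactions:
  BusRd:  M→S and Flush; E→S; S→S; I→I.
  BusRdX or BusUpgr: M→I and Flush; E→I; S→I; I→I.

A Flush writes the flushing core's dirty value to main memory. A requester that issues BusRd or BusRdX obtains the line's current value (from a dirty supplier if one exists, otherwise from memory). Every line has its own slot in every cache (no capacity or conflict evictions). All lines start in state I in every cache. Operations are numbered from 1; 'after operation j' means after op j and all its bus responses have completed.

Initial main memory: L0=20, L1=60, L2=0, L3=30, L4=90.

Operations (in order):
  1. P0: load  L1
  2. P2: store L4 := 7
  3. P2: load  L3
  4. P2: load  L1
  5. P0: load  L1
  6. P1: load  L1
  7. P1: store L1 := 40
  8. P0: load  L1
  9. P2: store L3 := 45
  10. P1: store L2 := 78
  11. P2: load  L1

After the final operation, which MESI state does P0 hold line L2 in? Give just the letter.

step 1: P0: load  L1  ⟶  EII  (L1)  txn=BusRd  M[L1]=60
step 2: P2: store L4 := 7  ⟶  IIM  (L4)  txn=BusRdX  M[L4]=90
step 3: P2: load  L3  ⟶  IIE  (L3)  txn=BusRd  M[L3]=30
step 4: P2: load  L1  ⟶  SIS  (L1)  txn=BusRd  M[L1]=60
step 5: P0: load  L1  ⟶  SIS  (L1)  txn=∅  M[L1]=60
step 6: P1: load  L1  ⟶  SSS  (L1)  txn=BusRd  M[L1]=60
step 7: P1: store L1 := 40  ⟶  IMI  (L1)  txn=BusUpgr  M[L1]=60
step 8: P0: load  L1  ⟶  SSI  (L1)  txn=BusRd+Flush  M[L1]=40
step 9: P2: store L3 := 45  ⟶  IIM  (L3)  txn=∅  M[L3]=30
step 10: P1: store L2 := 78  ⟶  IMI  (L2)  txn=BusRdX  M[L2]=0
step 11: P2: load  L1  ⟶  SSS  (L1)  txn=BusRd  M[L1]=40

state = I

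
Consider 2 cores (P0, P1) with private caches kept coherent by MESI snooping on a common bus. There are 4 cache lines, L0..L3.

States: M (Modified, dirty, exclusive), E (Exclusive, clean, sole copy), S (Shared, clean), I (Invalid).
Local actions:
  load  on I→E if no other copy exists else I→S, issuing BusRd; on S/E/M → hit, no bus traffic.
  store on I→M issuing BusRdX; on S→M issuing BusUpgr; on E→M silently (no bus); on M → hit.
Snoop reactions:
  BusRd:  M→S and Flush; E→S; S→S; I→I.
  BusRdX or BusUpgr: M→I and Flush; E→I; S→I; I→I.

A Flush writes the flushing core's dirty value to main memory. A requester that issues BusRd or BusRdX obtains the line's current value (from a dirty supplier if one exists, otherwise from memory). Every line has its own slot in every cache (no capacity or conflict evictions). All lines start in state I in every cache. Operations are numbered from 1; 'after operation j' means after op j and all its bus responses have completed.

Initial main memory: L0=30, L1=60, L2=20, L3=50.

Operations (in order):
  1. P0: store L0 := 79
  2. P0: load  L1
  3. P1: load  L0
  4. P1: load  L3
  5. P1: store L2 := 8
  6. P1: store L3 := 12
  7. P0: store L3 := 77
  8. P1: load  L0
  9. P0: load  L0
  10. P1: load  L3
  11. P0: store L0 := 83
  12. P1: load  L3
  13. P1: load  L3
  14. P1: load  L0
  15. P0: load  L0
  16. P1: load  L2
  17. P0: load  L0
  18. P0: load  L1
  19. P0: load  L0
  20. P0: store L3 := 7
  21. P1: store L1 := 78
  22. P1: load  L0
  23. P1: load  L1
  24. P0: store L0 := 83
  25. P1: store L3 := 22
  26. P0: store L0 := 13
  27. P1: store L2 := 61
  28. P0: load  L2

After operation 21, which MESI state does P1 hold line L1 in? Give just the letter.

state = M

step 1: P0: store L0 := 79  ⟶  MI  (L0)  txn=BusRdX  M[L0]=30
step 2: P0: load  L1  ⟶  EI  (L1)  txn=BusRd  M[L1]=60
step 3: P1: load  L0  ⟶  SS  (L0)  txn=BusRd+Flush  M[L0]=79
step 4: P1: load  L3  ⟶  IE  (L3)  txn=BusRd  M[L3]=50
step 5: P1: store L2 := 8  ⟶  IM  (L2)  txn=BusRdX  M[L2]=20
step 6: P1: store L3 := 12  ⟶  IM  (L3)  txn=∅  M[L3]=50
step 7: P0: store L3 := 77  ⟶  MI  (L3)  txn=BusRdX+Flush  M[L3]=12
step 8: P1: load  L0  ⟶  SS  (L0)  txn=∅  M[L0]=79
step 9: P0: load  L0  ⟶  SS  (L0)  txn=∅  M[L0]=79
step 10: P1: load  L3  ⟶  SS  (L3)  txn=BusRd+Flush  M[L3]=77
step 11: P0: store L0 := 83  ⟶  MI  (L0)  txn=BusUpgr  M[L0]=79
step 12: P1: load  L3  ⟶  SS  (L3)  txn=∅  M[L3]=77
step 13: P1: load  L3  ⟶  SS  (L3)  txn=∅  M[L3]=77
step 14: P1: load  L0  ⟶  SS  (L0)  txn=BusRd+Flush  M[L0]=83
step 15: P0: load  L0  ⟶  SS  (L0)  txn=∅  M[L0]=83
step 16: P1: load  L2  ⟶  IM  (L2)  txn=∅  M[L2]=20
step 17: P0: load  L0  ⟶  SS  (L0)  txn=∅  M[L0]=83
step 18: P0: load  L1  ⟶  EI  (L1)  txn=∅  M[L1]=60
step 19: P0: load  L0  ⟶  SS  (L0)  txn=∅  M[L0]=83
step 20: P0: store L3 := 7  ⟶  MI  (L3)  txn=BusUpgr  M[L3]=77
step 21: P1: store L1 := 78  ⟶  IM  (L1)  txn=BusRdX  M[L1]=60
step 22: P1: load  L0  ⟶  SS  (L0)  txn=∅  M[L0]=83
step 23: P1: load  L1  ⟶  IM  (L1)  txn=∅  M[L1]=60
step 24: P0: store L0 := 83  ⟶  MI  (L0)  txn=BusUpgr  M[L0]=83
step 25: P1: store L3 := 22  ⟶  IM  (L3)  txn=BusRdX+Flush  M[L3]=7
step 26: P0: store L0 := 13  ⟶  MI  (L0)  txn=∅  M[L0]=83
step 27: P1: store L2 := 61  ⟶  IM  (L2)  txn=∅  M[L2]=20
step 28: P0: load  L2  ⟶  SS  (L2)  txn=BusRd+Flush  M[L2]=61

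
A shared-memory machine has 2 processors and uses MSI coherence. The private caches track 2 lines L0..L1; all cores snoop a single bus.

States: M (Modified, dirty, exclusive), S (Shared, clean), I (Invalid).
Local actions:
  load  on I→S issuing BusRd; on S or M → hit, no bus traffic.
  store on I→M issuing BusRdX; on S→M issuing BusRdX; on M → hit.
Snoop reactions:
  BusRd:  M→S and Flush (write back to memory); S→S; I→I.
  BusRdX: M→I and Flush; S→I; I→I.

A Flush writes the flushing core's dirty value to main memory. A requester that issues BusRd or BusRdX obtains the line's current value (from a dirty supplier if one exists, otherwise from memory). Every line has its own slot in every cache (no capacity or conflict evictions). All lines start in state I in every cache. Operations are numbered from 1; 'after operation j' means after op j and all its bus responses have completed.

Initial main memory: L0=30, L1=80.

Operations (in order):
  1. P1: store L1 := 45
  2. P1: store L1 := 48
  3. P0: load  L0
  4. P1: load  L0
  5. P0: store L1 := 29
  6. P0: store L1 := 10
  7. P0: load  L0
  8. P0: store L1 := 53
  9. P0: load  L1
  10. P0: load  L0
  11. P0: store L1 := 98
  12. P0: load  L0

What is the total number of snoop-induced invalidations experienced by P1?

invalidations = 1

[1] P1: store L1 := 45 | P0:I, P1:M(45) | bus: BusRdX
[2] P1: store L1 := 48 | P0:I, P1:M(48) | bus: none
[3] P0: load  L0 | P0:S(30), P1:I | bus: BusRd
[4] P1: load  L0 | P0:S(30), P1:S(30) | bus: BusRd
[5] P0: store L1 := 29 | P0:M(29), P1:I | bus: BusRdX,Flush
[6] P0: store L1 := 10 | P0:M(10), P1:I | bus: none
[7] P0: load  L0 | P0:S(30), P1:S(30) | bus: none
[8] P0: store L1 := 53 | P0:M(53), P1:I | bus: none
[9] P0: load  L1 | P0:M(53), P1:I | bus: none
[10] P0: load  L0 | P0:S(30), P1:S(30) | bus: none
[11] P0: store L1 := 98 | P0:M(98), P1:I | bus: none
[12] P0: load  L0 | P0:S(30), P1:S(30) | bus: none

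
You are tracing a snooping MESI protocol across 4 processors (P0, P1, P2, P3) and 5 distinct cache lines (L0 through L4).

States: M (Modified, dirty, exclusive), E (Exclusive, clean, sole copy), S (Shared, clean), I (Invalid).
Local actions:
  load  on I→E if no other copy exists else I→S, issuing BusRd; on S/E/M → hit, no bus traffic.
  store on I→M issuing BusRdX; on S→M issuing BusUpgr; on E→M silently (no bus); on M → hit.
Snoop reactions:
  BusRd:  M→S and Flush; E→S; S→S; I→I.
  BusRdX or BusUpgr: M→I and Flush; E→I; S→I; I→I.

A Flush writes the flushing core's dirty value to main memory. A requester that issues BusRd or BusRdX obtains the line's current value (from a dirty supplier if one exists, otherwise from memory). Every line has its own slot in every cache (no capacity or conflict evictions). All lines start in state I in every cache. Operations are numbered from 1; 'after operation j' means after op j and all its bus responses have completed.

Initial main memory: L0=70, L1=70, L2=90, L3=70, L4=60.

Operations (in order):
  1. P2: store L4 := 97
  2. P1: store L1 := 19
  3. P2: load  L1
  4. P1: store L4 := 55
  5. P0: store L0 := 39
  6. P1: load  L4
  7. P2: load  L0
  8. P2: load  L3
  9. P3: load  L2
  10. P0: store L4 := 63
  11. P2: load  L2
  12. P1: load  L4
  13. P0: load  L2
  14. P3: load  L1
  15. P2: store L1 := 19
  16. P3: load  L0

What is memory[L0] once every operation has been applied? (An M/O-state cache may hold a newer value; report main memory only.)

  op1 P2: store L4 := 97 → I/I/M/I on L4; bus BusRdX; mem=60
  op2 P1: store L1 := 19 → I/M/I/I on L1; bus BusRdX; mem=70
  op3 P2: load  L1 → I/S/S/I on L1; bus BusRd Flush; mem=19
  op4 P1: store L4 := 55 → I/M/I/I on L4; bus BusRdX Flush; mem=97
  op5 P0: store L0 := 39 → M/I/I/I on L0; bus BusRdX; mem=70
  op6 P1: load  L4 → I/M/I/I on L4; bus (none); mem=97
  op7 P2: load  L0 → S/I/S/I on L0; bus BusRd Flush; mem=39
  op8 P2: load  L3 → I/I/E/I on L3; bus BusRd; mem=70
  op9 P3: load  L2 → I/I/I/E on L2; bus BusRd; mem=90
  op10 P0: store L4 := 63 → M/I/I/I on L4; bus BusRdX Flush; mem=55
  op11 P2: load  L2 → I/I/S/S on L2; bus BusRd; mem=90
  op12 P1: load  L4 → S/S/I/I on L4; bus BusRd Flush; mem=63
  op13 P0: load  L2 → S/I/S/S on L2; bus BusRd; mem=90
  op14 P3: load  L1 → I/S/S/S on L1; bus BusRd; mem=19
  op15 P2: store L1 := 19 → I/I/M/I on L1; bus BusUpgr; mem=19
  op16 P3: load  L0 → S/I/S/S on L0; bus BusRd; mem=39

memory[L0] = 39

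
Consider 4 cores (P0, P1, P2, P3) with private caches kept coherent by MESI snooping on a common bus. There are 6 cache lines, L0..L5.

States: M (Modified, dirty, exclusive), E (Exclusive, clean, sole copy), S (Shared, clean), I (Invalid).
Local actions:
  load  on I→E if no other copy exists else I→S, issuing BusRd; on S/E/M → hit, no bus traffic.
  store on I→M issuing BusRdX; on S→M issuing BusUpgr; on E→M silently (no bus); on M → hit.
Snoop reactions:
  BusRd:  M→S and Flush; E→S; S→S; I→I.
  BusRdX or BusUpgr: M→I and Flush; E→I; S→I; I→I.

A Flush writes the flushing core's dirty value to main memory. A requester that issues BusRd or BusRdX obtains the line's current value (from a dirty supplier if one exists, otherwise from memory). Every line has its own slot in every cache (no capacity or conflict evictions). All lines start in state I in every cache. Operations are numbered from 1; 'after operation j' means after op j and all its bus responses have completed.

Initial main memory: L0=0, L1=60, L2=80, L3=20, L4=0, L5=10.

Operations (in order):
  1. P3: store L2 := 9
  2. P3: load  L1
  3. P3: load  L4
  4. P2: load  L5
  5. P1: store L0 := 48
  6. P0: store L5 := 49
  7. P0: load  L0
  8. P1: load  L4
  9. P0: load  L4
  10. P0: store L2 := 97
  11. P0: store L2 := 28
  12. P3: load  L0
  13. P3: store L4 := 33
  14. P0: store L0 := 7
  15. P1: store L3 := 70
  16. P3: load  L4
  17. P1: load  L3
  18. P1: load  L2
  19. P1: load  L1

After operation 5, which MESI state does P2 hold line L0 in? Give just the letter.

state = I

step 1: P3: store L2 := 9  ⟶  IIIM  (L2)  txn=BusRdX  M[L2]=80
step 2: P3: load  L1  ⟶  IIIE  (L1)  txn=BusRd  M[L1]=60
step 3: P3: load  L4  ⟶  IIIE  (L4)  txn=BusRd  M[L4]=0
step 4: P2: load  L5  ⟶  IIEI  (L5)  txn=BusRd  M[L5]=10
step 5: P1: store L0 := 48  ⟶  IMII  (L0)  txn=BusRdX  M[L0]=0
step 6: P0: store L5 := 49  ⟶  MIII  (L5)  txn=BusRdX  M[L5]=10
step 7: P0: load  L0  ⟶  SSII  (L0)  txn=BusRd+Flush  M[L0]=48
step 8: P1: load  L4  ⟶  ISIS  (L4)  txn=BusRd  M[L4]=0
step 9: P0: load  L4  ⟶  SSIS  (L4)  txn=BusRd  M[L4]=0
step 10: P0: store L2 := 97  ⟶  MIII  (L2)  txn=BusRdX+Flush  M[L2]=9
step 11: P0: store L2 := 28  ⟶  MIII  (L2)  txn=∅  M[L2]=9
step 12: P3: load  L0  ⟶  SSIS  (L0)  txn=BusRd  M[L0]=48
step 13: P3: store L4 := 33  ⟶  IIIM  (L4)  txn=BusUpgr  M[L4]=0
step 14: P0: store L0 := 7  ⟶  MIII  (L0)  txn=BusUpgr  M[L0]=48
step 15: P1: store L3 := 70  ⟶  IMII  (L3)  txn=BusRdX  M[L3]=20
step 16: P3: load  L4  ⟶  IIIM  (L4)  txn=∅  M[L4]=0
step 17: P1: load  L3  ⟶  IMII  (L3)  txn=∅  M[L3]=20
step 18: P1: load  L2  ⟶  SSII  (L2)  txn=BusRd+Flush  M[L2]=28
step 19: P1: load  L1  ⟶  ISIS  (L1)  txn=BusRd  M[L1]=60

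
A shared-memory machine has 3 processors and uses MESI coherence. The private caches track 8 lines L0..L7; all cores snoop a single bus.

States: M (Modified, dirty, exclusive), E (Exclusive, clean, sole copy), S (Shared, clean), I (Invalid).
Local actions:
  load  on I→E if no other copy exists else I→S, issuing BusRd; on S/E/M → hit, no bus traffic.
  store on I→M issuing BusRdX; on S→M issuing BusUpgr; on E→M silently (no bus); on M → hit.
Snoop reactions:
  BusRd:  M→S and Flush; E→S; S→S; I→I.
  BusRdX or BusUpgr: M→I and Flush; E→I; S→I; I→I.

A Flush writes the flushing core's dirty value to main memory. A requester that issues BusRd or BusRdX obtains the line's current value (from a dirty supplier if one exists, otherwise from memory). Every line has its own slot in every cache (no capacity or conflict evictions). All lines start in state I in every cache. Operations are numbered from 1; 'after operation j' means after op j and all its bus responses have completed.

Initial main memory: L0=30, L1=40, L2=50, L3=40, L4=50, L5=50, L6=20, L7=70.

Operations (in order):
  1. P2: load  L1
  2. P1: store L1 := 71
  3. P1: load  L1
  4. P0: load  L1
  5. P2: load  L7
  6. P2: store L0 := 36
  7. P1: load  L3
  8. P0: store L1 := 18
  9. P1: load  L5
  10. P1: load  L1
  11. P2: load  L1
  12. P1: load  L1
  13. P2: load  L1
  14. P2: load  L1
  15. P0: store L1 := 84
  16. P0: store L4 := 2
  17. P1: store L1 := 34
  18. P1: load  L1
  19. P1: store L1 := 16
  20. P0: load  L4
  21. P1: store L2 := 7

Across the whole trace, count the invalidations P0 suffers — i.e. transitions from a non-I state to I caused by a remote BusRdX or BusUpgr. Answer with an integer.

1. P2: load  L1  bus=[BusRd]  L1: P0=I P1=I P2=E  mem[L1]=40
2. P1: store L1 := 71  bus=[BusRdX]  L1: P0=I P1=M P2=I  mem[L1]=40
3. P1: load  L1  bus=[-]  L1: P0=I P1=M P2=I  mem[L1]=40
4. P0: load  L1  bus=[BusRd,Flush]  L1: P0=S P1=S P2=I  mem[L1]=71
5. P2: load  L7  bus=[BusRd]  L7: P0=I P1=I P2=E  mem[L7]=70
6. P2: store L0 := 36  bus=[BusRdX]  L0: P0=I P1=I P2=M  mem[L0]=30
7. P1: load  L3  bus=[BusRd]  L3: P0=I P1=E P2=I  mem[L3]=40
8. P0: store L1 := 18  bus=[BusUpgr]  L1: P0=M P1=I P2=I  mem[L1]=71
9. P1: load  L5  bus=[BusRd]  L5: P0=I P1=E P2=I  mem[L5]=50
10. P1: load  L1  bus=[BusRd,Flush]  L1: P0=S P1=S P2=I  mem[L1]=18
11. P2: load  L1  bus=[BusRd]  L1: P0=S P1=S P2=S  mem[L1]=18
12. P1: load  L1  bus=[-]  L1: P0=S P1=S P2=S  mem[L1]=18
13. P2: load  L1  bus=[-]  L1: P0=S P1=S P2=S  mem[L1]=18
14. P2: load  L1  bus=[-]  L1: P0=S P1=S P2=S  mem[L1]=18
15. P0: store L1 := 84  bus=[BusUpgr]  L1: P0=M P1=I P2=I  mem[L1]=18
16. P0: store L4 := 2  bus=[BusRdX]  L4: P0=M P1=I P2=I  mem[L4]=50
17. P1: store L1 := 34  bus=[BusRdX,Flush]  L1: P0=I P1=M P2=I  mem[L1]=84
18. P1: load  L1  bus=[-]  L1: P0=I P1=M P2=I  mem[L1]=84
19. P1: store L1 := 16  bus=[-]  L1: P0=I P1=M P2=I  mem[L1]=84
20. P0: load  L4  bus=[-]  L4: P0=M P1=I P2=I  mem[L4]=50
21. P1: store L2 := 7  bus=[BusRdX]  L2: P0=I P1=M P2=I  mem[L2]=50

invalidations = 1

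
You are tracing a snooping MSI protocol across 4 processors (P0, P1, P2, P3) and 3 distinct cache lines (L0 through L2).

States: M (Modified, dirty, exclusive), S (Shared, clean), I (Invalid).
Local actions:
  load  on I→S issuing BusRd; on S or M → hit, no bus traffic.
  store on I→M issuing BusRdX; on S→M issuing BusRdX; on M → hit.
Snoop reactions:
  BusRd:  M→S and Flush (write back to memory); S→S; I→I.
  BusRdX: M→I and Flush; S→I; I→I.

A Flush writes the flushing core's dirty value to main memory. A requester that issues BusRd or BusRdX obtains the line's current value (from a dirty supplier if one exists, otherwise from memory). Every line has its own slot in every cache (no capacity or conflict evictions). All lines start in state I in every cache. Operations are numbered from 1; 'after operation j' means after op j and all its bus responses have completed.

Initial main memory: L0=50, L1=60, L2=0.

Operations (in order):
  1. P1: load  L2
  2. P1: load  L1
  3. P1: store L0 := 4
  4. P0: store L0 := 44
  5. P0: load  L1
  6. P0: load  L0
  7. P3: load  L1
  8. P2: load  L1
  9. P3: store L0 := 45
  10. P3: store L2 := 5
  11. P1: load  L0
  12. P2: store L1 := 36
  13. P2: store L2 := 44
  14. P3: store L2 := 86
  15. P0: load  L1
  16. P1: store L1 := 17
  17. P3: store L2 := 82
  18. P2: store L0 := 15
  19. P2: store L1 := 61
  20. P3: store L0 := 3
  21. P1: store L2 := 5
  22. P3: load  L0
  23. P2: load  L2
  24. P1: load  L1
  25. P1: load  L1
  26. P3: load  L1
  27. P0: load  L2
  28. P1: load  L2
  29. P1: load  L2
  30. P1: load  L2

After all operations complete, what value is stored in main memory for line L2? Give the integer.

memory[L2] = 5

1. P1: load  L2  bus=[BusRd]  L2: P0=I P1=S P2=I P3=I  mem[L2]=0
2. P1: load  L1  bus=[BusRd]  L1: P0=I P1=S P2=I P3=I  mem[L1]=60
3. P1: store L0 := 4  bus=[BusRdX]  L0: P0=I P1=M P2=I P3=I  mem[L0]=50
4. P0: store L0 := 44  bus=[BusRdX,Flush]  L0: P0=M P1=I P2=I P3=I  mem[L0]=4
5. P0: load  L1  bus=[BusRd]  L1: P0=S P1=S P2=I P3=I  mem[L1]=60
6. P0: load  L0  bus=[-]  L0: P0=M P1=I P2=I P3=I  mem[L0]=4
7. P3: load  L1  bus=[BusRd]  L1: P0=S P1=S P2=I P3=S  mem[L1]=60
8. P2: load  L1  bus=[BusRd]  L1: P0=S P1=S P2=S P3=S  mem[L1]=60
9. P3: store L0 := 45  bus=[BusRdX,Flush]  L0: P0=I P1=I P2=I P3=M  mem[L0]=44
10. P3: store L2 := 5  bus=[BusRdX]  L2: P0=I P1=I P2=I P3=M  mem[L2]=0
11. P1: load  L0  bus=[BusRd,Flush]  L0: P0=I P1=S P2=I P3=S  mem[L0]=45
12. P2: store L1 := 36  bus=[BusRdX]  L1: P0=I P1=I P2=M P3=I  mem[L1]=60
13. P2: store L2 := 44  bus=[BusRdX,Flush]  L2: P0=I P1=I P2=M P3=I  mem[L2]=5
14. P3: store L2 := 86  bus=[BusRdX,Flush]  L2: P0=I P1=I P2=I P3=M  mem[L2]=44
15. P0: load  L1  bus=[BusRd,Flush]  L1: P0=S P1=I P2=S P3=I  mem[L1]=36
16. P1: store L1 := 17  bus=[BusRdX]  L1: P0=I P1=M P2=I P3=I  mem[L1]=36
17. P3: store L2 := 82  bus=[-]  L2: P0=I P1=I P2=I P3=M  mem[L2]=44
18. P2: store L0 := 15  bus=[BusRdX]  L0: P0=I P1=I P2=M P3=I  mem[L0]=45
19. P2: store L1 := 61  bus=[BusRdX,Flush]  L1: P0=I P1=I P2=M P3=I  mem[L1]=17
20. P3: store L0 := 3  bus=[BusRdX,Flush]  L0: P0=I P1=I P2=I P3=M  mem[L0]=15
21. P1: store L2 := 5  bus=[BusRdX,Flush]  L2: P0=I P1=M P2=I P3=I  mem[L2]=82
22. P3: load  L0  bus=[-]  L0: P0=I P1=I P2=I P3=M  mem[L0]=15
23. P2: load  L2  bus=[BusRd,Flush]  L2: P0=I P1=S P2=S P3=I  mem[L2]=5
24. P1: load  L1  bus=[BusRd,Flush]  L1: P0=I P1=S P2=S P3=I  mem[L1]=61
25. P1: load  L1  bus=[-]  L1: P0=I P1=S P2=S P3=I  mem[L1]=61
26. P3: load  L1  bus=[BusRd]  L1: P0=I P1=S P2=S P3=S  mem[L1]=61
27. P0: load  L2  bus=[BusRd]  L2: P0=S P1=S P2=S P3=I  mem[L2]=5
28. P1: load  L2  bus=[-]  L2: P0=S P1=S P2=S P3=I  mem[L2]=5
29. P1: load  L2  bus=[-]  L2: P0=S P1=S P2=S P3=I  mem[L2]=5
30. P1: load  L2  bus=[-]  L2: P0=S P1=S P2=S P3=I  mem[L2]=5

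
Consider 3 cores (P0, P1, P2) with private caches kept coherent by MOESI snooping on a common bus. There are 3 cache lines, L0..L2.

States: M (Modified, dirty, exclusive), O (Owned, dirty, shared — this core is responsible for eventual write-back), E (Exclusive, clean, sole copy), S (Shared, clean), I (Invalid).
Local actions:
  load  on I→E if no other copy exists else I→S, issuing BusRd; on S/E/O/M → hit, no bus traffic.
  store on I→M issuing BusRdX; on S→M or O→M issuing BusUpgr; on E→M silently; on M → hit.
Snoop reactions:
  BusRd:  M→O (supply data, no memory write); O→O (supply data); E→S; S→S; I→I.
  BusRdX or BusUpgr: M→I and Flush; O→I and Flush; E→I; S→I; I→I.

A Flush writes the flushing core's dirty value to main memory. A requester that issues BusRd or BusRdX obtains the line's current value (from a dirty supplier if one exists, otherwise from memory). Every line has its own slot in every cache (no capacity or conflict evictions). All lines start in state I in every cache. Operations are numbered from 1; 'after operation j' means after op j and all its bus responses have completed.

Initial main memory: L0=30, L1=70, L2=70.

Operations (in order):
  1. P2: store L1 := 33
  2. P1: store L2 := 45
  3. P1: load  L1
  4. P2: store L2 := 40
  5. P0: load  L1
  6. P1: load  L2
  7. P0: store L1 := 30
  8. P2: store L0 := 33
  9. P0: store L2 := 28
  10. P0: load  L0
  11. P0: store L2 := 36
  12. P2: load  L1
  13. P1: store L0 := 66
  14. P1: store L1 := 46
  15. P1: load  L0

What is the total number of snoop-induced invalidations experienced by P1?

step 1: P2: store L1 := 33  ⟶  IIM  (L1)  txn=BusRdX  M[L1]=70
step 2: P1: store L2 := 45  ⟶  IMI  (L2)  txn=BusRdX  M[L2]=70
step 3: P1: load  L1  ⟶  ISO  (L1)  txn=BusRd  M[L1]=70
step 4: P2: store L2 := 40  ⟶  IIM  (L2)  txn=BusRdX+Flush  M[L2]=45
step 5: P0: load  L1  ⟶  SSO  (L1)  txn=BusRd  M[L1]=70
step 6: P1: load  L2  ⟶  ISO  (L2)  txn=BusRd  M[L2]=45
step 7: P0: store L1 := 30  ⟶  MII  (L1)  txn=BusUpgr+Flush  M[L1]=33
step 8: P2: store L0 := 33  ⟶  IIM  (L0)  txn=BusRdX  M[L0]=30
step 9: P0: store L2 := 28  ⟶  MII  (L2)  txn=BusRdX+Flush  M[L2]=40
step 10: P0: load  L0  ⟶  SIO  (L0)  txn=BusRd  M[L0]=30
step 11: P0: store L2 := 36  ⟶  MII  (L2)  txn=∅  M[L2]=40
step 12: P2: load  L1  ⟶  OIS  (L1)  txn=BusRd  M[L1]=33
step 13: P1: store L0 := 66  ⟶  IMI  (L0)  txn=BusRdX+Flush  M[L0]=33
step 14: P1: store L1 := 46  ⟶  IMI  (L1)  txn=BusRdX+Flush  M[L1]=30
step 15: P1: load  L0  ⟶  IMI  (L0)  txn=∅  M[L0]=33

invalidations = 3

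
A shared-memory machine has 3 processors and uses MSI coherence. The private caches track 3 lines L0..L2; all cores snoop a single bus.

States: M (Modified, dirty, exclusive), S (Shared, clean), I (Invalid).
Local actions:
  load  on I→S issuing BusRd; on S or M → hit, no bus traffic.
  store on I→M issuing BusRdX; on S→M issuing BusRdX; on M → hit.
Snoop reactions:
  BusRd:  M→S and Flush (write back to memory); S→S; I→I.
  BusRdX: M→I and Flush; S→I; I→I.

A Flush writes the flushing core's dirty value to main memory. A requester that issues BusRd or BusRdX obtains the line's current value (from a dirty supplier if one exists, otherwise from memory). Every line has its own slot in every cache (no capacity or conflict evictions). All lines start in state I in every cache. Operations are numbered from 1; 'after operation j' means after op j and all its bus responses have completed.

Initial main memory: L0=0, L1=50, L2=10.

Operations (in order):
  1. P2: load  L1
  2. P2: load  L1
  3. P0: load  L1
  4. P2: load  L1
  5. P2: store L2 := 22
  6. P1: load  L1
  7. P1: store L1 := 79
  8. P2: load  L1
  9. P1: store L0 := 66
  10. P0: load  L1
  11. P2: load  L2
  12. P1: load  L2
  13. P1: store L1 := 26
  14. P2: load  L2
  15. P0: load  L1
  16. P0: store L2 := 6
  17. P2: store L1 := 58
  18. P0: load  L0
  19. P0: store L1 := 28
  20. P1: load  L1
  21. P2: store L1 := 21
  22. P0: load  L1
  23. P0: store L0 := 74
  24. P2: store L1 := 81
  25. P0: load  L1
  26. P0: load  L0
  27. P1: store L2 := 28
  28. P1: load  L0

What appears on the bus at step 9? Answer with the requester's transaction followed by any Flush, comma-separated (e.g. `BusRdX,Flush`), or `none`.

  op1 P2: load  L1 → I/I/S on L1; bus BusRd; mem=50
  op2 P2: load  L1 → I/I/S on L1; bus (none); mem=50
  op3 P0: load  L1 → S/I/S on L1; bus BusRd; mem=50
  op4 P2: load  L1 → S/I/S on L1; bus (none); mem=50
  op5 P2: store L2 := 22 → I/I/M on L2; bus BusRdX; mem=10
  op6 P1: load  L1 → S/S/S on L1; bus BusRd; mem=50
  op7 P1: store L1 := 79 → I/M/I on L1; bus BusRdX; mem=50
  op8 P2: load  L1 → I/S/S on L1; bus BusRd Flush; mem=79
  op9 P1: store L0 := 66 → I/M/I on L0; bus BusRdX; mem=0
  op10 P0: load  L1 → S/S/S on L1; bus BusRd; mem=79
  op11 P2: load  L2 → I/I/M on L2; bus (none); mem=10
  op12 P1: load  L2 → I/S/S on L2; bus BusRd Flush; mem=22
  op13 P1: store L1 := 26 → I/M/I on L1; bus BusRdX; mem=79
  op14 P2: load  L2 → I/S/S on L2; bus (none); mem=22
  op15 P0: load  L1 → S/S/I on L1; bus BusRd Flush; mem=26
  op16 P0: store L2 := 6 → M/I/I on L2; bus BusRdX; mem=22
  op17 P2: store L1 := 58 → I/I/M on L1; bus BusRdX; mem=26
  op18 P0: load  L0 → S/S/I on L0; bus BusRd Flush; mem=66
  op19 P0: store L1 := 28 → M/I/I on L1; bus BusRdX Flush; mem=58
  op20 P1: load  L1 → S/S/I on L1; bus BusRd Flush; mem=28
  op21 P2: store L1 := 21 → I/I/M on L1; bus BusRdX; mem=28
  op22 P0: load  L1 → S/I/S on L1; bus BusRd Flush; mem=21
  op23 P0: store L0 := 74 → M/I/I on L0; bus BusRdX; mem=66
  op24 P2: store L1 := 81 → I/I/M on L1; bus BusRdX; mem=21
  op25 P0: load  L1 → S/I/S on L1; bus BusRd Flush; mem=81
  op26 P0: load  L0 → M/I/I on L0; bus (none); mem=66
  op27 P1: store L2 := 28 → I/M/I on L2; bus BusRdX Flush; mem=6
  op28 P1: load  L0 → S/S/I on L0; bus BusRd Flush; mem=74

bus = BusRdX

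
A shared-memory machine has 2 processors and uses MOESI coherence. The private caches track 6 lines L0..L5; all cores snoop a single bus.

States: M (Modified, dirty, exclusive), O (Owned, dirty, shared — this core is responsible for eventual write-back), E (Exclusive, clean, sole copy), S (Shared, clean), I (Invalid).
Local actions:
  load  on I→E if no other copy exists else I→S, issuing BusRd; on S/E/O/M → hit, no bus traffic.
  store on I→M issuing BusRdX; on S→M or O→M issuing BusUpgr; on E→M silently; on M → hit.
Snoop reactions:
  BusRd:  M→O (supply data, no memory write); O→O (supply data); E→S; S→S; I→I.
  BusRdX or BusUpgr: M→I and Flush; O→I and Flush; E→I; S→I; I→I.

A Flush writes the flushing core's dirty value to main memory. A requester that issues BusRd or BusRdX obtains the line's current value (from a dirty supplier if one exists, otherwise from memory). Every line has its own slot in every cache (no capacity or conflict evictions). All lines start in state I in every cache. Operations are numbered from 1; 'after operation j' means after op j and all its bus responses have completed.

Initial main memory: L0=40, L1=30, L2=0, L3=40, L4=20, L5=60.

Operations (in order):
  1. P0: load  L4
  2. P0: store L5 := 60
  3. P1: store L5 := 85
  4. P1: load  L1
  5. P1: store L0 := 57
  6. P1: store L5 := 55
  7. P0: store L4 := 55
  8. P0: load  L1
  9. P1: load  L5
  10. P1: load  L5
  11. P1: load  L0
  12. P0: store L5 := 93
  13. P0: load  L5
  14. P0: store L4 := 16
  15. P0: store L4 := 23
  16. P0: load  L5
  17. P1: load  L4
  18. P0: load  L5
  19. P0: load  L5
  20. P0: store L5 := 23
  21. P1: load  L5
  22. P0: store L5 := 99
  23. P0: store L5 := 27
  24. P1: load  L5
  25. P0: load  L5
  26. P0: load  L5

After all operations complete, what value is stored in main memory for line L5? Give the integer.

memory[L5] = 55

[1] P0: load  L4 | P0:E(20), P1:I | bus: BusRd
[2] P0: store L5 := 60 | P0:M(60), P1:I | bus: BusRdX
[3] P1: store L5 := 85 | P0:I, P1:M(85) | bus: BusRdX,Flush
[4] P1: load  L1 | P0:I, P1:E(30) | bus: BusRd
[5] P1: store L0 := 57 | P0:I, P1:M(57) | bus: BusRdX
[6] P1: store L5 := 55 | P0:I, P1:M(55) | bus: none
[7] P0: store L4 := 55 | P0:M(55), P1:I | bus: none
[8] P0: load  L1 | P0:S(30), P1:S(30) | bus: BusRd
[9] P1: load  L5 | P0:I, P1:M(55) | bus: none
[10] P1: load  L5 | P0:I, P1:M(55) | bus: none
[11] P1: load  L0 | P0:I, P1:M(57) | bus: none
[12] P0: store L5 := 93 | P0:M(93), P1:I | bus: BusRdX,Flush
[13] P0: load  L5 | P0:M(93), P1:I | bus: none
[14] P0: store L4 := 16 | P0:M(16), P1:I | bus: none
[15] P0: store L4 := 23 | P0:M(23), P1:I | bus: none
[16] P0: load  L5 | P0:M(93), P1:I | bus: none
[17] P1: load  L4 | P0:O(23), P1:S(23) | bus: BusRd
[18] P0: load  L5 | P0:M(93), P1:I | bus: none
[19] P0: load  L5 | P0:M(93), P1:I | bus: none
[20] P0: store L5 := 23 | P0:M(23), P1:I | bus: none
[21] P1: load  L5 | P0:O(23), P1:S(23) | bus: BusRd
[22] P0: store L5 := 99 | P0:M(99), P1:I | bus: BusUpgr
[23] P0: store L5 := 27 | P0:M(27), P1:I | bus: none
[24] P1: load  L5 | P0:O(27), P1:S(27) | bus: BusRd
[25] P0: load  L5 | P0:O(27), P1:S(27) | bus: none
[26] P0: load  L5 | P0:O(27), P1:S(27) | bus: none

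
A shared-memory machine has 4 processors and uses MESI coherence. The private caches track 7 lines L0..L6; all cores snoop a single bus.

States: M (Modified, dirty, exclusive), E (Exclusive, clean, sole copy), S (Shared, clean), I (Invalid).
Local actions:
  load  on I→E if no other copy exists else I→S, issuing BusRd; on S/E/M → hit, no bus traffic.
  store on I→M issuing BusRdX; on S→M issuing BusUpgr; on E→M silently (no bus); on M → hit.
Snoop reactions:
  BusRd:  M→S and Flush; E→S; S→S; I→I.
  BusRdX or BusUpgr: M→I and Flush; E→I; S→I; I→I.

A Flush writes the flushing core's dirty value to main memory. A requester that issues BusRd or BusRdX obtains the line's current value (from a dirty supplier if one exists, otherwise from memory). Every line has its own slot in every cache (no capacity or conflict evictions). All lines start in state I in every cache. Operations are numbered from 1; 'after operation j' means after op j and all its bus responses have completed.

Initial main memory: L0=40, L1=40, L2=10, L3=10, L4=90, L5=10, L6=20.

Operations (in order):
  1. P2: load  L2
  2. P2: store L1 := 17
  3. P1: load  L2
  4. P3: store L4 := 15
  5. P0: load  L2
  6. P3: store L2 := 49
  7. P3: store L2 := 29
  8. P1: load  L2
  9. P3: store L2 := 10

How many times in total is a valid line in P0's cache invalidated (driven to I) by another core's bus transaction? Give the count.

  op1 P2: load  L2 → I/I/E/I on L2; bus BusRd; mem=10
  op2 P2: store L1 := 17 → I/I/M/I on L1; bus BusRdX; mem=40
  op3 P1: load  L2 → I/S/S/I on L2; bus BusRd; mem=10
  op4 P3: store L4 := 15 → I/I/I/M on L4; bus BusRdX; mem=90
  op5 P0: load  L2 → S/S/S/I on L2; bus BusRd; mem=10
  op6 P3: store L2 := 49 → I/I/I/M on L2; bus BusRdX; mem=10
  op7 P3: store L2 := 29 → I/I/I/M on L2; bus (none); mem=10
  op8 P1: load  L2 → I/S/I/S on L2; bus BusRd Flush; mem=29
  op9 P3: store L2 := 10 → I/I/I/M on L2; bus BusUpgr; mem=29

invalidations = 1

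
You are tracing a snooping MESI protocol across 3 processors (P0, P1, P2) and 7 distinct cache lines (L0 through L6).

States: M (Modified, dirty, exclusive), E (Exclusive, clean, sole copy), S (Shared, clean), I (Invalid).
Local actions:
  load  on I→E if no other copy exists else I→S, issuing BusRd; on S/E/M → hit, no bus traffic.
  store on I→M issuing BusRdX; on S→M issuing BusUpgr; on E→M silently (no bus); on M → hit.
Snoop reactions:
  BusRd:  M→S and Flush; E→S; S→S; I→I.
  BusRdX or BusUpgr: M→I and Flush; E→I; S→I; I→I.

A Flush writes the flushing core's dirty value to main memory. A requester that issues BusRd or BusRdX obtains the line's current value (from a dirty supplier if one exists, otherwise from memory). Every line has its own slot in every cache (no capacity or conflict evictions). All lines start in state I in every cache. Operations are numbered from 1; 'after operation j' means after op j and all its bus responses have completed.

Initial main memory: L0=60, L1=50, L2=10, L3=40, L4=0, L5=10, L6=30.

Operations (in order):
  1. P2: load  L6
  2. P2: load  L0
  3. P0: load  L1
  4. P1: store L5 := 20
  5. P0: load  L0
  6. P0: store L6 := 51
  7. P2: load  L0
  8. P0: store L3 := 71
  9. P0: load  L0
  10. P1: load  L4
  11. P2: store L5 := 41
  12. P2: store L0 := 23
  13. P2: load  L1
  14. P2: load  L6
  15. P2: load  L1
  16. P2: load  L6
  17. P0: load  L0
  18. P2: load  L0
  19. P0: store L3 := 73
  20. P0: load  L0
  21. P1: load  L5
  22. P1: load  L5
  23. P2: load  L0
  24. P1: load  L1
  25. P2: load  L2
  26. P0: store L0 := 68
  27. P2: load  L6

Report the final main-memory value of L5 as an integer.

[1] P2: load  L6 | P0:I, P1:I, P2:E(30) | bus: BusRd
[2] P2: load  L0 | P0:I, P1:I, P2:E(60) | bus: BusRd
[3] P0: load  L1 | P0:E(50), P1:I, P2:I | bus: BusRd
[4] P1: store L5 := 20 | P0:I, P1:M(20), P2:I | bus: BusRdX
[5] P0: load  L0 | P0:S(60), P1:I, P2:S(60) | bus: BusRd
[6] P0: store L6 := 51 | P0:M(51), P1:I, P2:I | bus: BusRdX
[7] P2: load  L0 | P0:S(60), P1:I, P2:S(60) | bus: none
[8] P0: store L3 := 71 | P0:M(71), P1:I, P2:I | bus: BusRdX
[9] P0: load  L0 | P0:S(60), P1:I, P2:S(60) | bus: none
[10] P1: load  L4 | P0:I, P1:E(0), P2:I | bus: BusRd
[11] P2: store L5 := 41 | P0:I, P1:I, P2:M(41) | bus: BusRdX,Flush
[12] P2: store L0 := 23 | P0:I, P1:I, P2:M(23) | bus: BusUpgr
[13] P2: load  L1 | P0:S(50), P1:I, P2:S(50) | bus: BusRd
[14] P2: load  L6 | P0:S(51), P1:I, P2:S(51) | bus: BusRd,Flush
[15] P2: load  L1 | P0:S(50), P1:I, P2:S(50) | bus: none
[16] P2: load  L6 | P0:S(51), P1:I, P2:S(51) | bus: none
[17] P0: load  L0 | P0:S(23), P1:I, P2:S(23) | bus: BusRd,Flush
[18] P2: load  L0 | P0:S(23), P1:I, P2:S(23) | bus: none
[19] P0: store L3 := 73 | P0:M(73), P1:I, P2:I | bus: none
[20] P0: load  L0 | P0:S(23), P1:I, P2:S(23) | bus: none
[21] P1: load  L5 | P0:I, P1:S(41), P2:S(41) | bus: BusRd,Flush
[22] P1: load  L5 | P0:I, P1:S(41), P2:S(41) | bus: none
[23] P2: load  L0 | P0:S(23), P1:I, P2:S(23) | bus: none
[24] P1: load  L1 | P0:S(50), P1:S(50), P2:S(50) | bus: BusRd
[25] P2: load  L2 | P0:I, P1:I, P2:E(10) | bus: BusRd
[26] P0: store L0 := 68 | P0:M(68), P1:I, P2:I | bus: BusUpgr
[27] P2: load  L6 | P0:S(51), P1:I, P2:S(51) | bus: none

memory[L5] = 41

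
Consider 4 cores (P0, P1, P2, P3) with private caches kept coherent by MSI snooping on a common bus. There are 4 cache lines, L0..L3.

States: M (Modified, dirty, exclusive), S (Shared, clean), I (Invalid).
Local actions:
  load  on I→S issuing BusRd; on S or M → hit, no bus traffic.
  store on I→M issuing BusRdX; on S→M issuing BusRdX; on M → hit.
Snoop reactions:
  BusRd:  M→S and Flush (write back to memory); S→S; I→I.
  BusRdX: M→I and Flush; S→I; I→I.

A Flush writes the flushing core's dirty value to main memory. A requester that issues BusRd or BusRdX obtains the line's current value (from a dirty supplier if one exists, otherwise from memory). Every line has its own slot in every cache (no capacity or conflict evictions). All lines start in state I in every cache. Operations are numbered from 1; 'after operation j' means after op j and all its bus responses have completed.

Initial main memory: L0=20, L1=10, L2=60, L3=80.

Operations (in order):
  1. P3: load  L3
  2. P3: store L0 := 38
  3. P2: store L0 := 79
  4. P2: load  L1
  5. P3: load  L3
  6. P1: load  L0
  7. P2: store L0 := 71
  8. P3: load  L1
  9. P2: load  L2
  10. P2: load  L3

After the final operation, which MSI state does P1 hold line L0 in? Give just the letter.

  op1 P3: load  L3 → I/I/I/S on L3; bus BusRd; mem=80
  op2 P3: store L0 := 38 → I/I/I/M on L0; bus BusRdX; mem=20
  op3 P2: store L0 := 79 → I/I/M/I on L0; bus BusRdX Flush; mem=38
  op4 P2: load  L1 → I/I/S/I on L1; bus BusRd; mem=10
  op5 P3: load  L3 → I/I/I/S on L3; bus (none); mem=80
  op6 P1: load  L0 → I/S/S/I on L0; bus BusRd Flush; mem=79
  op7 P2: store L0 := 71 → I/I/M/I on L0; bus BusRdX; mem=79
  op8 P3: load  L1 → I/I/S/S on L1; bus BusRd; mem=10
  op9 P2: load  L2 → I/I/S/I on L2; bus BusRd; mem=60
  op10 P2: load  L3 → I/I/S/S on L3; bus BusRd; mem=80

state = I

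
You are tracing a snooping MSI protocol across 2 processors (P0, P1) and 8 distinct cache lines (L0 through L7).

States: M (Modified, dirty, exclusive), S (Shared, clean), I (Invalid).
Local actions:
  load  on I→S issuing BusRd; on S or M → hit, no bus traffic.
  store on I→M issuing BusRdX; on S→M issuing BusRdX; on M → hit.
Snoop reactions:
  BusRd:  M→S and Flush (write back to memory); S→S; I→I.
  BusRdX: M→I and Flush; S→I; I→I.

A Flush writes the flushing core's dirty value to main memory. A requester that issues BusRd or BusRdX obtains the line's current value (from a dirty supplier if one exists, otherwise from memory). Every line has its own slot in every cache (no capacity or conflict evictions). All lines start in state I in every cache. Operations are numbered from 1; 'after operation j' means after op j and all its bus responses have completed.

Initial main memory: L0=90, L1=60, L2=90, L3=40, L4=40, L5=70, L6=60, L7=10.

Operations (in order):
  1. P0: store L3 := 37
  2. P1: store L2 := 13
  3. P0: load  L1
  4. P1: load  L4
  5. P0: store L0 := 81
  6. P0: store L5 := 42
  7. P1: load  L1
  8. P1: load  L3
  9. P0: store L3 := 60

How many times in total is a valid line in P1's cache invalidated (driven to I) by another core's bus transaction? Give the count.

invalidations = 1

[1] P0: store L3 := 37 | P0:M(37), P1:I | bus: BusRdX
[2] P1: store L2 := 13 | P0:I, P1:M(13) | bus: BusRdX
[3] P0: load  L1 | P0:S(60), P1:I | bus: BusRd
[4] P1: load  L4 | P0:I, P1:S(40) | bus: BusRd
[5] P0: store L0 := 81 | P0:M(81), P1:I | bus: BusRdX
[6] P0: store L5 := 42 | P0:M(42), P1:I | bus: BusRdX
[7] P1: load  L1 | P0:S(60), P1:S(60) | bus: BusRd
[8] P1: load  L3 | P0:S(37), P1:S(37) | bus: BusRd,Flush
[9] P0: store L3 := 60 | P0:M(60), P1:I | bus: BusRdX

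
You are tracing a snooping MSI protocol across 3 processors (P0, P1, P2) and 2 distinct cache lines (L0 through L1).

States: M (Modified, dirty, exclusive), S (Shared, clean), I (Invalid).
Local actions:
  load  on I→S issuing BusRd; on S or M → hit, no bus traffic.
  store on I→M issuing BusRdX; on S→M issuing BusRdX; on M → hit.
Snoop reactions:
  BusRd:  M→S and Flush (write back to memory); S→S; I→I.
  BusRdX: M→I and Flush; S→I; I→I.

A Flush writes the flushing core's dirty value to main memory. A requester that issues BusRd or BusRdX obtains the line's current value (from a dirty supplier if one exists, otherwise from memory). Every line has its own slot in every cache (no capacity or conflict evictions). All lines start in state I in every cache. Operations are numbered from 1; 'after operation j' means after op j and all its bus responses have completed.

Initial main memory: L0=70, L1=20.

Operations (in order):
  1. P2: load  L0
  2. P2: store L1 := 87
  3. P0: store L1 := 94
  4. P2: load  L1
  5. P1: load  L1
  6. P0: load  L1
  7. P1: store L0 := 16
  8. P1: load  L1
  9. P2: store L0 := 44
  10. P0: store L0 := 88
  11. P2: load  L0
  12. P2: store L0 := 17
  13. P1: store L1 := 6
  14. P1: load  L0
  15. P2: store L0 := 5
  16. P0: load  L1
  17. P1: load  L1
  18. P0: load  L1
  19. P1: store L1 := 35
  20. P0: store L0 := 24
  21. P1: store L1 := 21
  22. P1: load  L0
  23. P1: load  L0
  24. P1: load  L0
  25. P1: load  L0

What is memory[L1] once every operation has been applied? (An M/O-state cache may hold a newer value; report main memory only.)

memory[L1] = 6

1. P2: load  L0  bus=[BusRd]  L0: P0=I P1=I P2=S  mem[L0]=70
2. P2: store L1 := 87  bus=[BusRdX]  L1: P0=I P1=I P2=M  mem[L1]=20
3. P0: store L1 := 94  bus=[BusRdX,Flush]  L1: P0=M P1=I P2=I  mem[L1]=87
4. P2: load  L1  bus=[BusRd,Flush]  L1: P0=S P1=I P2=S  mem[L1]=94
5. P1: load  L1  bus=[BusRd]  L1: P0=S P1=S P2=S  mem[L1]=94
6. P0: load  L1  bus=[-]  L1: P0=S P1=S P2=S  mem[L1]=94
7. P1: store L0 := 16  bus=[BusRdX]  L0: P0=I P1=M P2=I  mem[L0]=70
8. P1: load  L1  bus=[-]  L1: P0=S P1=S P2=S  mem[L1]=94
9. P2: store L0 := 44  bus=[BusRdX,Flush]  L0: P0=I P1=I P2=M  mem[L0]=16
10. P0: store L0 := 88  bus=[BusRdX,Flush]  L0: P0=M P1=I P2=I  mem[L0]=44
11. P2: load  L0  bus=[BusRd,Flush]  L0: P0=S P1=I P2=S  mem[L0]=88
12. P2: store L0 := 17  bus=[BusRdX]  L0: P0=I P1=I P2=M  mem[L0]=88
13. P1: store L1 := 6  bus=[BusRdX]  L1: P0=I P1=M P2=I  mem[L1]=94
14. P1: load  L0  bus=[BusRd,Flush]  L0: P0=I P1=S P2=S  mem[L0]=17
15. P2: store L0 := 5  bus=[BusRdX]  L0: P0=I P1=I P2=M  mem[L0]=17
16. P0: load  L1  bus=[BusRd,Flush]  L1: P0=S P1=S P2=I  mem[L1]=6
17. P1: load  L1  bus=[-]  L1: P0=S P1=S P2=I  mem[L1]=6
18. P0: load  L1  bus=[-]  L1: P0=S P1=S P2=I  mem[L1]=6
19. P1: store L1 := 35  bus=[BusRdX]  L1: P0=I P1=M P2=I  mem[L1]=6
20. P0: store L0 := 24  bus=[BusRdX,Flush]  L0: P0=M P1=I P2=I  mem[L0]=5
21. P1: store L1 := 21  bus=[-]  L1: P0=I P1=M P2=I  mem[L1]=6
22. P1: load  L0  bus=[BusRd,Flush]  L0: P0=S P1=S P2=I  mem[L0]=24
23. P1: load  L0  bus=[-]  L0: P0=S P1=S P2=I  mem[L0]=24
24. P1: load  L0  bus=[-]  L0: P0=S P1=S P2=I  mem[L0]=24
25. P1: load  L0  bus=[-]  L0: P0=S P1=S P2=I  mem[L0]=24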